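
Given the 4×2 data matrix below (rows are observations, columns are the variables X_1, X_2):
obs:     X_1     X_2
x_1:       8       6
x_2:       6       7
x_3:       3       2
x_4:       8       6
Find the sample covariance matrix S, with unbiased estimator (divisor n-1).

Step 1 — column means:
  mean(X_1) = (8 + 6 + 3 + 8) / 4 = 25/4 = 6.25
  mean(X_2) = (6 + 7 + 2 + 6) / 4 = 21/4 = 5.25

Step 2 — sample covariance S[i,j] = (1/(n-1)) · Σ_k (x_{k,i} - mean_i) · (x_{k,j} - mean_j), with n-1 = 3.
  S[X_1,X_1] = ((1.75)·(1.75) + (-0.25)·(-0.25) + (-3.25)·(-3.25) + (1.75)·(1.75)) / 3 = 16.75/3 = 5.5833
  S[X_1,X_2] = ((1.75)·(0.75) + (-0.25)·(1.75) + (-3.25)·(-3.25) + (1.75)·(0.75)) / 3 = 12.75/3 = 4.25
  S[X_2,X_2] = ((0.75)·(0.75) + (1.75)·(1.75) + (-3.25)·(-3.25) + (0.75)·(0.75)) / 3 = 14.75/3 = 4.9167

S is symmetric (S[j,i] = S[i,j]). Assembling:

S = [[5.5833, 4.25],
 [4.25, 4.9167]]


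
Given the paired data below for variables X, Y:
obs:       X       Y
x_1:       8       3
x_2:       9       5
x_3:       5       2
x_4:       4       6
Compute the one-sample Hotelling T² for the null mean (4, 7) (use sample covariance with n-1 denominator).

Step 1 — sample mean vector:
  mean(X) = (8 + 9 + 5 + 4) / 4 = 26/4 = 6.5
  mean(Y) = (3 + 5 + 2 + 6) / 4 = 16/4 = 4
  x̄ = (6.5, 4),  deviation x̄ - mu_0 = (6.5, 4) - (4, 7) = (2.5, -3).

Step 2 — sample covariance matrix, S[i,j] = (1/(n-1)) · Σ_k (x_{k,i} - mean_i) · (x_{k,j} - mean_j), divisor n-1 = 3:
  S[X,X] = ((1.5)·(1.5) + (2.5)·(2.5) + (-1.5)·(-1.5) + (-2.5)·(-2.5)) / 3 = 17/3 = 5.6667
  S[X,Y] = ((1.5)·(-1) + (2.5)·(1) + (-1.5)·(-2) + (-2.5)·(2)) / 3 = -1/3 = -0.3333
  S[Y,Y] = ((-1)·(-1) + (1)·(1) + (-2)·(-2) + (2)·(2)) / 3 = 10/3 = 3.3333
  S = [[5.6667, -0.3333],
 [-0.3333, 3.3333]].

Step 3 — invert S. det(S) = 5.6667·3.3333 - (-0.3333)² = 18.7778.
  S^{-1} = (1/det) · [[d, -b], [-b, a]] = [[0.1775, 0.0178],
 [0.0178, 0.3018]].

Step 4 — quadratic form (x̄ - mu_0)^T · S^{-1} · (x̄ - mu_0):
  S^{-1} · (x̄ - mu_0) = (0.3905, -0.8609),
  (x̄ - mu_0)^T · [...] = (2.5)·(0.3905) + (-3)·(-0.8609) = 3.5592.

Step 5 — scale by n: T² = 4 · 3.5592 = 14.2367.

T² ≈ 14.2367


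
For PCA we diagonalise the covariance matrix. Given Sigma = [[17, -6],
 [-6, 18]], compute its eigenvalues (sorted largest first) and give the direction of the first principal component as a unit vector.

Step 1 — characteristic polynomial of 2×2 Sigma:
  det(Sigma - λI) = λ² - trace · λ + det = 0.
  trace = 17 + 18 = 35, det = 17·18 - (-6)² = 270.
Step 2 — discriminant:
  Δ = trace² - 4·det = 1225 - 1080 = 145.
Step 3 — eigenvalues:
  λ = (trace ± √Δ)/2 = (35 ± 12.0416)/2,
  λ_1 = 23.5208,  λ_2 = 11.4792.

Step 4 — unit eigenvector for λ_1: solve (Sigma - λ_1 I)v = 0. First row:
  (17 - 23.5208)·v_x + (-6)·v_y = 0, i.e. (-6.5208)·v_x + (-6)·v_y = 0,
  so v ∝ (b, λ_1 - a) = (-6, 6.5208); multiply by -1 so the first entry is positive: u = (6, -6.5208).
  ||u|| = √((6)² + (-6.5208)²) = √(78.5208) ≈ 8.8612,
  v_1 = u/||u|| ≈ (0.6771, -0.7359) (||v_1|| = 1).

λ_1 = 23.5208,  λ_2 = 11.4792;  v_1 ≈ (0.6771, -0.7359)


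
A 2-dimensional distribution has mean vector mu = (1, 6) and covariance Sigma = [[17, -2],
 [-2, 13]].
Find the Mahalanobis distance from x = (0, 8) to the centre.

Step 1 — centre the observation: (x - mu) = (-1, 2).

Step 2 — invert Sigma. det(Sigma) = 17·13 - (-2)² = 217.
  Sigma^{-1} = (1/det) · [[d, -b], [-b, a]] = [[0.0599, 0.0092],
 [0.0092, 0.0783]].

Step 3 — form the quadratic (x - mu)^T · Sigma^{-1} · (x - mu):
  Sigma^{-1} · (x - mu) = (-0.0415, 0.1475).
  (x - mu)^T · [Sigma^{-1} · (x - mu)] = (-1)·(-0.0415) + (2)·(0.1475) = 0.3364.

Step 4 — take square root: d = √(0.3364) ≈ 0.58.

d(x, mu) = √(0.3364) ≈ 0.58


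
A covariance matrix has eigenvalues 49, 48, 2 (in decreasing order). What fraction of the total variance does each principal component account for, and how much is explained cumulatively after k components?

Step 1 — total variance = trace(Sigma) = Σ λ_i = 49 + 48 + 2 = 99.

Step 2 — fraction explained by component i = λ_i / Σ λ:
  PC1: 49/99 = 0.4949
  PC2: 48/99 = 0.4848
  PC3: 2/99 = 0.0202

Step 3 — cumulative fraction after k components = (λ_1 + ... + λ_k) / Σ λ:
  k = 1: 49/99 = 0.4949
  k = 2: (49 + 48)/99 = 97/99 = 0.9798
  k = 3: (49 + 48 + 2)/99 = 99/99 = 1

Summary (fraction, with percent):

explained: PC1 0.4949 (49.49%), PC2 0.4848 (48.48%), PC3 0.0202 (2.02%);  cumulative: 0.4949, 0.9798, 1


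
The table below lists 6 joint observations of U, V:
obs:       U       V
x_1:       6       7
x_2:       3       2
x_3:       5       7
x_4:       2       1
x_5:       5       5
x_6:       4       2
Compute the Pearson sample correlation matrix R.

Step 1 — column means:
  mean(U) = (6 + 3 + 5 + 2 + 5 + 4) / 6 = 25/6 = 4.1667
  mean(V) = (7 + 2 + 7 + 1 + 5 + 2) / 6 = 24/6 = 4

Step 2 — sample variances and covariances s[i,j] = (1/(n-1)) · Σ_k (x_{k,i} - mean_i) · (x_{k,j} - mean_j), with n-1 = 5:
  s[U,U] = ((1.8333)·(1.8333) + (-1.1667)·(-1.1667) + (0.8333)·(0.8333) + (-2.1667)·(-2.1667) + (0.8333)·(0.8333) + (-0.1667)·(-0.1667)) / 5 = 10.8333/5 = 2.1667
  s[U,V] = ((1.8333)·(3) + (-1.1667)·(-2) + (0.8333)·(3) + (-2.1667)·(-3) + (0.8333)·(1) + (-0.1667)·(-2)) / 5 = 18/5 = 3.6
  s[V,V] = ((3)·(3) + (-2)·(-2) + (3)·(3) + (-3)·(-3) + (1)·(1) + (-2)·(-2)) / 5 = 36/5 = 7.2
  Sample standard deviations s_i = √(s[i,i]):
  s(U) = √(2.1667) = 1.472
  s(V) = √(7.2) = 2.6833

Step 3 — r_{ij} = s_{ij} / (s_i · s_j):
  r[U,U] = 1 (diagonal).
  r[U,V] = 3.6 / (1.472 · 2.6833) = 3.6 / 3.9497 = 0.9115
  r[V,V] = 1 (diagonal).

R is symmetric with unit diagonal. Assembling:

R = [[1, 0.9115],
 [0.9115, 1]]


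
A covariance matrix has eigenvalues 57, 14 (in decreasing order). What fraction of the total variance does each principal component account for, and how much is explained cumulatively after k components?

Step 1 — total variance = trace(Sigma) = Σ λ_i = 57 + 14 = 71.

Step 2 — fraction explained by component i = λ_i / Σ λ:
  PC1: 57/71 = 0.8028
  PC2: 14/71 = 0.1972

Step 3 — cumulative fraction after k components = (λ_1 + ... + λ_k) / Σ λ:
  k = 1: 57/71 = 0.8028
  k = 2: (57 + 14)/71 = 71/71 = 1

Summary (fraction, with percent):

explained: PC1 0.8028 (80.28%), PC2 0.1972 (19.72%);  cumulative: 0.8028, 1


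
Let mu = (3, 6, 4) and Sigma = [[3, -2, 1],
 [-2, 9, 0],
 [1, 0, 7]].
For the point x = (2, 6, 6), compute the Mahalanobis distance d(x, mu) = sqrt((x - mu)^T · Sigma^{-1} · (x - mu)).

Step 1 — centre the observation: (x - mu) = (-1, 0, 2).

Step 2 — invert Sigma (cofactor / det for 3×3, or solve directly):
  Sigma^{-1} = [[0.4145, 0.0921, -0.0592],
 [0.0921, 0.1316, -0.0132],
 [-0.0592, -0.0132, 0.1513]].

Step 3 — form the quadratic (x - mu)^T · Sigma^{-1} · (x - mu):
  Sigma^{-1} · (x - mu) = (-0.5329, -0.1184, 0.3618).
  (x - mu)^T · [Sigma^{-1} · (x - mu)] = (-1)·(-0.5329) + (0)·(-0.1184) + (2)·(0.3618) = 1.2566.

Step 4 — take square root: d = √(1.2566) ≈ 1.121.

d(x, mu) = √(1.2566) ≈ 1.121


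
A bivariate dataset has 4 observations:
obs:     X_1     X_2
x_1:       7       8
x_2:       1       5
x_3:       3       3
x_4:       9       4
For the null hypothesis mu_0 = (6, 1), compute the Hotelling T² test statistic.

Step 1 — sample mean vector:
  mean(X_1) = (7 + 1 + 3 + 9) / 4 = 20/4 = 5
  mean(X_2) = (8 + 5 + 3 + 4) / 4 = 20/4 = 5
  x̄ = (5, 5),  deviation x̄ - mu_0 = (5, 5) - (6, 1) = (-1, 4).

Step 2 — sample covariance matrix, S[i,j] = (1/(n-1)) · Σ_k (x_{k,i} - mean_i) · (x_{k,j} - mean_j), divisor n-1 = 3:
  S[X_1,X_1] = ((2)·(2) + (-4)·(-4) + (-2)·(-2) + (4)·(4)) / 3 = 40/3 = 13.3333
  S[X_1,X_2] = ((2)·(3) + (-4)·(0) + (-2)·(-2) + (4)·(-1)) / 3 = 6/3 = 2
  S[X_2,X_2] = ((3)·(3) + (0)·(0) + (-2)·(-2) + (-1)·(-1)) / 3 = 14/3 = 4.6667
  S = [[13.3333, 2],
 [2, 4.6667]].

Step 3 — invert S. det(S) = 13.3333·4.6667 - (2)² = 58.2222.
  S^{-1} = (1/det) · [[d, -b], [-b, a]] = [[0.0802, -0.0344],
 [-0.0344, 0.229]].

Step 4 — quadratic form (x̄ - mu_0)^T · S^{-1} · (x̄ - mu_0):
  S^{-1} · (x̄ - mu_0) = (-0.2176, 0.9504),
  (x̄ - mu_0)^T · [...] = (-1)·(-0.2176) + (4)·(0.9504) = 4.0191.

Step 5 — scale by n: T² = 4 · 4.0191 = 16.0763.

T² ≈ 16.0763


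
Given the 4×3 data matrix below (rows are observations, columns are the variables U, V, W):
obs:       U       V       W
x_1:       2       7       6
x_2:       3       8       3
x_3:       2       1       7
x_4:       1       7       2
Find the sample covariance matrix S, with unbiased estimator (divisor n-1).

Step 1 — column means:
  mean(U) = (2 + 3 + 2 + 1) / 4 = 8/4 = 2
  mean(V) = (7 + 8 + 1 + 7) / 4 = 23/4 = 5.75
  mean(W) = (6 + 3 + 7 + 2) / 4 = 18/4 = 4.5

Step 2 — sample covariance S[i,j] = (1/(n-1)) · Σ_k (x_{k,i} - mean_i) · (x_{k,j} - mean_j), with n-1 = 3.
  S[U,U] = ((0)·(0) + (1)·(1) + (0)·(0) + (-1)·(-1)) / 3 = 2/3 = 0.6667
  S[U,V] = ((0)·(1.25) + (1)·(2.25) + (0)·(-4.75) + (-1)·(1.25)) / 3 = 1/3 = 0.3333
  S[U,W] = ((0)·(1.5) + (1)·(-1.5) + (0)·(2.5) + (-1)·(-2.5)) / 3 = 1/3 = 0.3333
  S[V,V] = ((1.25)·(1.25) + (2.25)·(2.25) + (-4.75)·(-4.75) + (1.25)·(1.25)) / 3 = 30.75/3 = 10.25
  S[V,W] = ((1.25)·(1.5) + (2.25)·(-1.5) + (-4.75)·(2.5) + (1.25)·(-2.5)) / 3 = -16.5/3 = -5.5
  S[W,W] = ((1.5)·(1.5) + (-1.5)·(-1.5) + (2.5)·(2.5) + (-2.5)·(-2.5)) / 3 = 17/3 = 5.6667

S is symmetric (S[j,i] = S[i,j]). Assembling:

S = [[0.6667, 0.3333, 0.3333],
 [0.3333, 10.25, -5.5],
 [0.3333, -5.5, 5.6667]]


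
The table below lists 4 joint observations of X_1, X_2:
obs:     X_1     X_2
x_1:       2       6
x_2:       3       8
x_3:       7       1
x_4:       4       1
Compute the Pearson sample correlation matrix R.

Step 1 — column means:
  mean(X_1) = (2 + 3 + 7 + 4) / 4 = 16/4 = 4
  mean(X_2) = (6 + 8 + 1 + 1) / 4 = 16/4 = 4

Step 2 — sample variances and covariances s[i,j] = (1/(n-1)) · Σ_k (x_{k,i} - mean_i) · (x_{k,j} - mean_j), with n-1 = 3:
  s[X_1,X_1] = ((-2)·(-2) + (-1)·(-1) + (3)·(3) + (0)·(0)) / 3 = 14/3 = 4.6667
  s[X_1,X_2] = ((-2)·(2) + (-1)·(4) + (3)·(-3) + (0)·(-3)) / 3 = -17/3 = -5.6667
  s[X_2,X_2] = ((2)·(2) + (4)·(4) + (-3)·(-3) + (-3)·(-3)) / 3 = 38/3 = 12.6667
  Sample standard deviations s_i = √(s[i,i]):
  s(X_1) = √(4.6667) = 2.1602
  s(X_2) = √(12.6667) = 3.559

Step 3 — r_{ij} = s_{ij} / (s_i · s_j):
  r[X_1,X_1] = 1 (diagonal).
  r[X_1,X_2] = -5.6667 / (2.1602 · 3.559) = -5.6667 / 7.6884 = -0.737
  r[X_2,X_2] = 1 (diagonal).

R is symmetric with unit diagonal. Assembling:

R = [[1, -0.737],
 [-0.737, 1]]


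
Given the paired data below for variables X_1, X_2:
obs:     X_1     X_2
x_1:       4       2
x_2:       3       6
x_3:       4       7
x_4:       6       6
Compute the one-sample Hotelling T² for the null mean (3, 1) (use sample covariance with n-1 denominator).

Step 1 — sample mean vector:
  mean(X_1) = (4 + 3 + 4 + 6) / 4 = 17/4 = 4.25
  mean(X_2) = (2 + 6 + 7 + 6) / 4 = 21/4 = 5.25
  x̄ = (4.25, 5.25),  deviation x̄ - mu_0 = (4.25, 5.25) - (3, 1) = (1.25, 4.25).

Step 2 — sample covariance matrix, S[i,j] = (1/(n-1)) · Σ_k (x_{k,i} - mean_i) · (x_{k,j} - mean_j), divisor n-1 = 3:
  S[X_1,X_1] = ((-0.25)·(-0.25) + (-1.25)·(-1.25) + (-0.25)·(-0.25) + (1.75)·(1.75)) / 3 = 4.75/3 = 1.5833
  S[X_1,X_2] = ((-0.25)·(-3.25) + (-1.25)·(0.75) + (-0.25)·(1.75) + (1.75)·(0.75)) / 3 = 0.75/3 = 0.25
  S[X_2,X_2] = ((-3.25)·(-3.25) + (0.75)·(0.75) + (1.75)·(1.75) + (0.75)·(0.75)) / 3 = 14.75/3 = 4.9167
  S = [[1.5833, 0.25],
 [0.25, 4.9167]].

Step 3 — invert S. det(S) = 1.5833·4.9167 - (0.25)² = 7.7222.
  S^{-1} = (1/det) · [[d, -b], [-b, a]] = [[0.6367, -0.0324],
 [-0.0324, 0.205]].

Step 4 — quadratic form (x̄ - mu_0)^T · S^{-1} · (x̄ - mu_0):
  S^{-1} · (x̄ - mu_0) = (0.6583, 0.8309),
  (x̄ - mu_0)^T · [...] = (1.25)·(0.6583) + (4.25)·(0.8309) = 4.3543.

Step 5 — scale by n: T² = 4 · 4.3543 = 17.4173.

T² ≈ 17.4173


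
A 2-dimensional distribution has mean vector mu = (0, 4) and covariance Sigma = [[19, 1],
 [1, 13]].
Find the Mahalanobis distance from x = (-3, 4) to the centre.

Step 1 — centre the observation: (x - mu) = (-3, 0).

Step 2 — invert Sigma. det(Sigma) = 19·13 - (1)² = 246.
  Sigma^{-1} = (1/det) · [[d, -b], [-b, a]] = [[0.0528, -0.0041],
 [-0.0041, 0.0772]].

Step 3 — form the quadratic (x - mu)^T · Sigma^{-1} · (x - mu):
  Sigma^{-1} · (x - mu) = (-0.1585, 0.0122).
  (x - mu)^T · [Sigma^{-1} · (x - mu)] = (-3)·(-0.1585) + (0)·(0.0122) = 0.4756.

Step 4 — take square root: d = √(0.4756) ≈ 0.6896.

d(x, mu) = √(0.4756) ≈ 0.6896


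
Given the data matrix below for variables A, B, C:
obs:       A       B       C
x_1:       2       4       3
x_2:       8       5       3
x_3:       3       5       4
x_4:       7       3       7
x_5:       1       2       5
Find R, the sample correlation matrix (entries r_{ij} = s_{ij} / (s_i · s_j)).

Step 1 — column means:
  mean(A) = (2 + 8 + 3 + 7 + 1) / 5 = 21/5 = 4.2
  mean(B) = (4 + 5 + 5 + 3 + 2) / 5 = 19/5 = 3.8
  mean(C) = (3 + 3 + 4 + 7 + 5) / 5 = 22/5 = 4.4

Step 2 — sample variances and covariances s[i,j] = (1/(n-1)) · Σ_k (x_{k,i} - mean_i) · (x_{k,j} - mean_j), with n-1 = 4:
  s[A,A] = ((-2.2)·(-2.2) + (3.8)·(3.8) + (-1.2)·(-1.2) + (2.8)·(2.8) + (-3.2)·(-3.2)) / 4 = 38.8/4 = 9.7
  s[A,B] = ((-2.2)·(0.2) + (3.8)·(1.2) + (-1.2)·(1.2) + (2.8)·(-0.8) + (-3.2)·(-1.8)) / 4 = 6.2/4 = 1.55
  s[A,C] = ((-2.2)·(-1.4) + (3.8)·(-1.4) + (-1.2)·(-0.4) + (2.8)·(2.6) + (-3.2)·(0.6)) / 4 = 3.6/4 = 0.9
  s[B,B] = ((0.2)·(0.2) + (1.2)·(1.2) + (1.2)·(1.2) + (-0.8)·(-0.8) + (-1.8)·(-1.8)) / 4 = 6.8/4 = 1.7
  s[B,C] = ((0.2)·(-1.4) + (1.2)·(-1.4) + (1.2)·(-0.4) + (-0.8)·(2.6) + (-1.8)·(0.6)) / 4 = -5.6/4 = -1.4
  s[C,C] = ((-1.4)·(-1.4) + (-1.4)·(-1.4) + (-0.4)·(-0.4) + (2.6)·(2.6) + (0.6)·(0.6)) / 4 = 11.2/4 = 2.8
  Sample standard deviations s_i = √(s[i,i]):
  s(A) = √(9.7) = 3.1145
  s(B) = √(1.7) = 1.3038
  s(C) = √(2.8) = 1.6733

Step 3 — r_{ij} = s_{ij} / (s_i · s_j):
  r[A,A] = 1 (diagonal).
  r[A,B] = 1.55 / (3.1145 · 1.3038) = 1.55 / 4.0608 = 0.3817
  r[A,C] = 0.9 / (3.1145 · 1.6733) = 0.9 / 5.2115 = 0.1727
  r[B,B] = 1 (diagonal).
  r[B,C] = -1.4 / (1.3038 · 1.6733) = -1.4 / 2.1817 = -0.6417
  r[C,C] = 1 (diagonal).

R is symmetric with unit diagonal. Assembling:

R = [[1, 0.3817, 0.1727],
 [0.3817, 1, -0.6417],
 [0.1727, -0.6417, 1]]


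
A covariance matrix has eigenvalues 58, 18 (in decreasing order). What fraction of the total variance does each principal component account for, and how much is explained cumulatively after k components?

Step 1 — total variance = trace(Sigma) = Σ λ_i = 58 + 18 = 76.

Step 2 — fraction explained by component i = λ_i / Σ λ:
  PC1: 58/76 = 0.7632
  PC2: 18/76 = 0.2368

Step 3 — cumulative fraction after k components = (λ_1 + ... + λ_k) / Σ λ:
  k = 1: 58/76 = 0.7632
  k = 2: (58 + 18)/76 = 76/76 = 1

Summary (fraction, with percent):

explained: PC1 0.7632 (76.32%), PC2 0.2368 (23.68%);  cumulative: 0.7632, 1


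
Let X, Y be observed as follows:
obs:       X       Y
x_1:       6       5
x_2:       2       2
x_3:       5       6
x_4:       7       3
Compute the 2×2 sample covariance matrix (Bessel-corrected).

Step 1 — column means:
  mean(X) = (6 + 2 + 5 + 7) / 4 = 20/4 = 5
  mean(Y) = (5 + 2 + 6 + 3) / 4 = 16/4 = 4

Step 2 — sample covariance S[i,j] = (1/(n-1)) · Σ_k (x_{k,i} - mean_i) · (x_{k,j} - mean_j), with n-1 = 3.
  S[X,X] = ((1)·(1) + (-3)·(-3) + (0)·(0) + (2)·(2)) / 3 = 14/3 = 4.6667
  S[X,Y] = ((1)·(1) + (-3)·(-2) + (0)·(2) + (2)·(-1)) / 3 = 5/3 = 1.6667
  S[Y,Y] = ((1)·(1) + (-2)·(-2) + (2)·(2) + (-1)·(-1)) / 3 = 10/3 = 3.3333

S is symmetric (S[j,i] = S[i,j]). Assembling:

S = [[4.6667, 1.6667],
 [1.6667, 3.3333]]


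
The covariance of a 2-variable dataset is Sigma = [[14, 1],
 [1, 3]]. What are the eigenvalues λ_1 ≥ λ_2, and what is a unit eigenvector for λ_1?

Step 1 — characteristic polynomial of 2×2 Sigma:
  det(Sigma - λI) = λ² - trace · λ + det = 0.
  trace = 14 + 3 = 17, det = 14·3 - (1)² = 41.
Step 2 — discriminant:
  Δ = trace² - 4·det = 289 - 164 = 125.
Step 3 — eigenvalues:
  λ = (trace ± √Δ)/2 = (17 ± 11.1803)/2,
  λ_1 = 14.0902,  λ_2 = 2.9098.

Step 4 — unit eigenvector for λ_1: solve (Sigma - λ_1 I)v = 0. First row:
  (14 - 14.0902)·v_x + (1)·v_y = 0, i.e. (-0.0902)·v_x + (1)·v_y = 0,
  so v ∝ (b, λ_1 - a) = (1, 0.0902) = u.
  ||u|| = √((1)² + (0.0902)²) = √(1.0081) ≈ 1.0041,
  v_1 = u/||u|| ≈ (0.996, 0.0898) (||v_1|| = 1).

λ_1 = 14.0902,  λ_2 = 2.9098;  v_1 ≈ (0.996, 0.0898)


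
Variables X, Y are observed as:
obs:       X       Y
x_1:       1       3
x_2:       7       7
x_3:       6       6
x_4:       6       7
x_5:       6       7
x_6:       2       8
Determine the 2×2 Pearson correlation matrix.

Step 1 — column means:
  mean(X) = (1 + 7 + 6 + 6 + 6 + 2) / 6 = 28/6 = 4.6667
  mean(Y) = (3 + 7 + 6 + 7 + 7 + 8) / 6 = 38/6 = 6.3333

Step 2 — sample variances and covariances s[i,j] = (1/(n-1)) · Σ_k (x_{k,i} - mean_i) · (x_{k,j} - mean_j), with n-1 = 5:
  s[X,X] = ((-3.6667)·(-3.6667) + (2.3333)·(2.3333) + (1.3333)·(1.3333) + (1.3333)·(1.3333) + (1.3333)·(1.3333) + (-2.6667)·(-2.6667)) / 5 = 31.3333/5 = 6.2667
  s[X,Y] = ((-3.6667)·(-3.3333) + (2.3333)·(0.6667) + (1.3333)·(-0.3333) + (1.3333)·(0.6667) + (1.3333)·(0.6667) + (-2.6667)·(1.6667)) / 5 = 10.6667/5 = 2.1333
  s[Y,Y] = ((-3.3333)·(-3.3333) + (0.6667)·(0.6667) + (-0.3333)·(-0.3333) + (0.6667)·(0.6667) + (0.6667)·(0.6667) + (1.6667)·(1.6667)) / 5 = 15.3333/5 = 3.0667
  Sample standard deviations s_i = √(s[i,i]):
  s(X) = √(6.2667) = 2.5033
  s(Y) = √(3.0667) = 1.7512

Step 3 — r_{ij} = s_{ij} / (s_i · s_j):
  r[X,X] = 1 (diagonal).
  r[X,Y] = 2.1333 / (2.5033 · 1.7512) = 2.1333 / 4.3838 = 0.4866
  r[Y,Y] = 1 (diagonal).

R is symmetric with unit diagonal. Assembling:

R = [[1, 0.4866],
 [0.4866, 1]]


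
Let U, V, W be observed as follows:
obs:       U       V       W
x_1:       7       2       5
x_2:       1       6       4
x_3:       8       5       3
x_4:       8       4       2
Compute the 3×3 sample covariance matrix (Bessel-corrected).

Step 1 — column means:
  mean(U) = (7 + 1 + 8 + 8) / 4 = 24/4 = 6
  mean(V) = (2 + 6 + 5 + 4) / 4 = 17/4 = 4.25
  mean(W) = (5 + 4 + 3 + 2) / 4 = 14/4 = 3.5

Step 2 — sample covariance S[i,j] = (1/(n-1)) · Σ_k (x_{k,i} - mean_i) · (x_{k,j} - mean_j), with n-1 = 3.
  S[U,U] = ((1)·(1) + (-5)·(-5) + (2)·(2) + (2)·(2)) / 3 = 34/3 = 11.3333
  S[U,V] = ((1)·(-2.25) + (-5)·(1.75) + (2)·(0.75) + (2)·(-0.25)) / 3 = -10/3 = -3.3333
  S[U,W] = ((1)·(1.5) + (-5)·(0.5) + (2)·(-0.5) + (2)·(-1.5)) / 3 = -5/3 = -1.6667
  S[V,V] = ((-2.25)·(-2.25) + (1.75)·(1.75) + (0.75)·(0.75) + (-0.25)·(-0.25)) / 3 = 8.75/3 = 2.9167
  S[V,W] = ((-2.25)·(1.5) + (1.75)·(0.5) + (0.75)·(-0.5) + (-0.25)·(-1.5)) / 3 = -2.5/3 = -0.8333
  S[W,W] = ((1.5)·(1.5) + (0.5)·(0.5) + (-0.5)·(-0.5) + (-1.5)·(-1.5)) / 3 = 5/3 = 1.6667

S is symmetric (S[j,i] = S[i,j]). Assembling:

S = [[11.3333, -3.3333, -1.6667],
 [-3.3333, 2.9167, -0.8333],
 [-1.6667, -0.8333, 1.6667]]


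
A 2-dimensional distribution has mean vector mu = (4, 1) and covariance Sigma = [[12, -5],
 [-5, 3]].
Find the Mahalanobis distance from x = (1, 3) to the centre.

Step 1 — centre the observation: (x - mu) = (-3, 2).

Step 2 — invert Sigma. det(Sigma) = 12·3 - (-5)² = 11.
  Sigma^{-1} = (1/det) · [[d, -b], [-b, a]] = [[0.2727, 0.4545],
 [0.4545, 1.0909]].

Step 3 — form the quadratic (x - mu)^T · Sigma^{-1} · (x - mu):
  Sigma^{-1} · (x - mu) = (0.0909, 0.8182).
  (x - mu)^T · [Sigma^{-1} · (x - mu)] = (-3)·(0.0909) + (2)·(0.8182) = 1.3636.

Step 4 — take square root: d = √(1.3636) ≈ 1.1677.

d(x, mu) = √(1.3636) ≈ 1.1677


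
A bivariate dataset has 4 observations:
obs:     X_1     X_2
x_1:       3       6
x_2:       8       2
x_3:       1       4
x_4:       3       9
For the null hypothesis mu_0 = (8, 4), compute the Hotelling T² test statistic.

Step 1 — sample mean vector:
  mean(X_1) = (3 + 8 + 1 + 3) / 4 = 15/4 = 3.75
  mean(X_2) = (6 + 2 + 4 + 9) / 4 = 21/4 = 5.25
  x̄ = (3.75, 5.25),  deviation x̄ - mu_0 = (3.75, 5.25) - (8, 4) = (-4.25, 1.25).

Step 2 — sample covariance matrix, S[i,j] = (1/(n-1)) · Σ_k (x_{k,i} - mean_i) · (x_{k,j} - mean_j), divisor n-1 = 3:
  S[X_1,X_1] = ((-0.75)·(-0.75) + (4.25)·(4.25) + (-2.75)·(-2.75) + (-0.75)·(-0.75)) / 3 = 26.75/3 = 8.9167
  S[X_1,X_2] = ((-0.75)·(0.75) + (4.25)·(-3.25) + (-2.75)·(-1.25) + (-0.75)·(3.75)) / 3 = -13.75/3 = -4.5833
  S[X_2,X_2] = ((0.75)·(0.75) + (-3.25)·(-3.25) + (-1.25)·(-1.25) + (3.75)·(3.75)) / 3 = 26.75/3 = 8.9167
  S = [[8.9167, -4.5833],
 [-4.5833, 8.9167]].

Step 3 — invert S. det(S) = 8.9167·8.9167 - (-4.5833)² = 58.5.
  S^{-1} = (1/det) · [[d, -b], [-b, a]] = [[0.1524, 0.0783],
 [0.0783, 0.1524]].

Step 4 — quadratic form (x̄ - mu_0)^T · S^{-1} · (x̄ - mu_0):
  S^{-1} · (x̄ - mu_0) = (-0.5499, -0.1425),
  (x̄ - mu_0)^T · [...] = (-4.25)·(-0.5499) + (1.25)·(-0.1425) = 2.1588.

Step 5 — scale by n: T² = 4 · 2.1588 = 8.6353.

T² ≈ 8.6353


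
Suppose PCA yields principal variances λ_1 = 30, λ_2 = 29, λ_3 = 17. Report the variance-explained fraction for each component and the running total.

Step 1 — total variance = trace(Sigma) = Σ λ_i = 30 + 29 + 17 = 76.

Step 2 — fraction explained by component i = λ_i / Σ λ:
  PC1: 30/76 = 0.3947
  PC2: 29/76 = 0.3816
  PC3: 17/76 = 0.2237

Step 3 — cumulative fraction after k components = (λ_1 + ... + λ_k) / Σ λ:
  k = 1: 30/76 = 0.3947
  k = 2: (30 + 29)/76 = 59/76 = 0.7763
  k = 3: (30 + 29 + 17)/76 = 76/76 = 1

Summary (fraction, with percent):

explained: PC1 0.3947 (39.47%), PC2 0.3816 (38.16%), PC3 0.2237 (22.37%);  cumulative: 0.3947, 0.7763, 1


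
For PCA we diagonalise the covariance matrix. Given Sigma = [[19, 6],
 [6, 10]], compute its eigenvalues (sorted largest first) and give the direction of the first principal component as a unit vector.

Step 1 — characteristic polynomial of 2×2 Sigma:
  det(Sigma - λI) = λ² - trace · λ + det = 0.
  trace = 19 + 10 = 29, det = 19·10 - (6)² = 154.
Step 2 — discriminant:
  Δ = trace² - 4·det = 841 - 616 = 225.
Step 3 — eigenvalues:
  λ = (trace ± √Δ)/2 = (29 ± 15)/2,
  λ_1 = 22,  λ_2 = 7.

Step 4 — unit eigenvector for λ_1: solve (Sigma - λ_1 I)v = 0. First row:
  (19 - 22)·v_x + (6)·v_y = 0, i.e. (-3)·v_x + (6)·v_y = 0,
  so v ∝ (b, λ_1 - a) = (6, 3) = u.
  ||u|| = √((6)² + (3)²) = √(45) ≈ 6.7082,
  v_1 = u/||u|| ≈ (0.8944, 0.4472) (||v_1|| = 1).

λ_1 = 22,  λ_2 = 7;  v_1 ≈ (0.8944, 0.4472)


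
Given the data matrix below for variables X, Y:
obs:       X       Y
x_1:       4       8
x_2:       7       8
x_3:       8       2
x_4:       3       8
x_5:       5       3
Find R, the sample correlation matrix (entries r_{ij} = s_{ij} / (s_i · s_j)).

Step 1 — column means:
  mean(X) = (4 + 7 + 8 + 3 + 5) / 5 = 27/5 = 5.4
  mean(Y) = (8 + 8 + 2 + 8 + 3) / 5 = 29/5 = 5.8

Step 2 — sample variances and covariances s[i,j] = (1/(n-1)) · Σ_k (x_{k,i} - mean_i) · (x_{k,j} - mean_j), with n-1 = 4:
  s[X,X] = ((-1.4)·(-1.4) + (1.6)·(1.6) + (2.6)·(2.6) + (-2.4)·(-2.4) + (-0.4)·(-0.4)) / 4 = 17.2/4 = 4.3
  s[X,Y] = ((-1.4)·(2.2) + (1.6)·(2.2) + (2.6)·(-3.8) + (-2.4)·(2.2) + (-0.4)·(-2.8)) / 4 = -13.6/4 = -3.4
  s[Y,Y] = ((2.2)·(2.2) + (2.2)·(2.2) + (-3.8)·(-3.8) + (2.2)·(2.2) + (-2.8)·(-2.8)) / 4 = 36.8/4 = 9.2
  Sample standard deviations s_i = √(s[i,i]):
  s(X) = √(4.3) = 2.0736
  s(Y) = √(9.2) = 3.0332

Step 3 — r_{ij} = s_{ij} / (s_i · s_j):
  r[X,X] = 1 (diagonal).
  r[X,Y] = -3.4 / (2.0736 · 3.0332) = -3.4 / 6.2897 = -0.5406
  r[Y,Y] = 1 (diagonal).

R is symmetric with unit diagonal. Assembling:

R = [[1, -0.5406],
 [-0.5406, 1]]


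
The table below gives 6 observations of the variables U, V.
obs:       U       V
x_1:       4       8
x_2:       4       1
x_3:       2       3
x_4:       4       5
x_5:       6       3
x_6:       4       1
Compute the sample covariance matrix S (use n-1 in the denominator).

Step 1 — column means:
  mean(U) = (4 + 4 + 2 + 4 + 6 + 4) / 6 = 24/6 = 4
  mean(V) = (8 + 1 + 3 + 5 + 3 + 1) / 6 = 21/6 = 3.5

Step 2 — sample covariance S[i,j] = (1/(n-1)) · Σ_k (x_{k,i} - mean_i) · (x_{k,j} - mean_j), with n-1 = 5.
  S[U,U] = ((0)·(0) + (0)·(0) + (-2)·(-2) + (0)·(0) + (2)·(2) + (0)·(0)) / 5 = 8/5 = 1.6
  S[U,V] = ((0)·(4.5) + (0)·(-2.5) + (-2)·(-0.5) + (0)·(1.5) + (2)·(-0.5) + (0)·(-2.5)) / 5 = 0/5 = 0
  S[V,V] = ((4.5)·(4.5) + (-2.5)·(-2.5) + (-0.5)·(-0.5) + (1.5)·(1.5) + (-0.5)·(-0.5) + (-2.5)·(-2.5)) / 5 = 35.5/5 = 7.1

S is symmetric (S[j,i] = S[i,j]). Assembling:

S = [[1.6, 0],
 [0, 7.1]]


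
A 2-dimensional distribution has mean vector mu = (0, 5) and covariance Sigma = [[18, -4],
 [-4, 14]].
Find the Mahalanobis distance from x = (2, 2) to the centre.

Step 1 — centre the observation: (x - mu) = (2, -3).

Step 2 — invert Sigma. det(Sigma) = 18·14 - (-4)² = 236.
  Sigma^{-1} = (1/det) · [[d, -b], [-b, a]] = [[0.0593, 0.0169],
 [0.0169, 0.0763]].

Step 3 — form the quadratic (x - mu)^T · Sigma^{-1} · (x - mu):
  Sigma^{-1} · (x - mu) = (0.0678, -0.1949).
  (x - mu)^T · [Sigma^{-1} · (x - mu)] = (2)·(0.0678) + (-3)·(-0.1949) = 0.7203.

Step 4 — take square root: d = √(0.7203) ≈ 0.8487.

d(x, mu) = √(0.7203) ≈ 0.8487


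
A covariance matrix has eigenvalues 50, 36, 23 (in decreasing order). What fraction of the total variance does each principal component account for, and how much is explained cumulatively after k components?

Step 1 — total variance = trace(Sigma) = Σ λ_i = 50 + 36 + 23 = 109.

Step 2 — fraction explained by component i = λ_i / Σ λ:
  PC1: 50/109 = 0.4587
  PC2: 36/109 = 0.3303
  PC3: 23/109 = 0.211

Step 3 — cumulative fraction after k components = (λ_1 + ... + λ_k) / Σ λ:
  k = 1: 50/109 = 0.4587
  k = 2: (50 + 36)/109 = 86/109 = 0.789
  k = 3: (50 + 36 + 23)/109 = 109/109 = 1

Summary (fraction, with percent):

explained: PC1 0.4587 (45.87%), PC2 0.3303 (33.03%), PC3 0.211 (21.1%);  cumulative: 0.4587, 0.789, 1


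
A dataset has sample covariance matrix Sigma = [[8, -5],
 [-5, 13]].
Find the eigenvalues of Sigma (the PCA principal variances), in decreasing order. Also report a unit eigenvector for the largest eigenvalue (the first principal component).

Step 1 — characteristic polynomial of 2×2 Sigma:
  det(Sigma - λI) = λ² - trace · λ + det = 0.
  trace = 8 + 13 = 21, det = 8·13 - (-5)² = 79.
Step 2 — discriminant:
  Δ = trace² - 4·det = 441 - 316 = 125.
Step 3 — eigenvalues:
  λ = (trace ± √Δ)/2 = (21 ± 11.1803)/2,
  λ_1 = 16.0902,  λ_2 = 4.9098.

Step 4 — unit eigenvector for λ_1: solve (Sigma - λ_1 I)v = 0. First row:
  (8 - 16.0902)·v_x + (-5)·v_y = 0, i.e. (-8.0902)·v_x + (-5)·v_y = 0,
  so v ∝ (b, λ_1 - a) = (-5, 8.0902); multiply by -1 so the first entry is positive: u = (5, -8.0902).
  ||u|| = √((5)² + (-8.0902)²) = √(90.4508) ≈ 9.5106,
  v_1 = u/||u|| ≈ (0.5257, -0.8507) (||v_1|| = 1).

λ_1 = 16.0902,  λ_2 = 4.9098;  v_1 ≈ (0.5257, -0.8507)


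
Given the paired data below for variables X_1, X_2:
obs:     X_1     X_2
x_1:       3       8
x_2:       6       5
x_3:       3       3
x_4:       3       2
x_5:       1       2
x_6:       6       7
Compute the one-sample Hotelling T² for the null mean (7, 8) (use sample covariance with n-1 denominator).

Step 1 — sample mean vector:
  mean(X_1) = (3 + 6 + 3 + 3 + 1 + 6) / 6 = 22/6 = 3.6667
  mean(X_2) = (8 + 5 + 3 + 2 + 2 + 7) / 6 = 27/6 = 4.5
  x̄ = (3.6667, 4.5),  deviation x̄ - mu_0 = (3.6667, 4.5) - (7, 8) = (-3.3333, -3.5).

Step 2 — sample covariance matrix, S[i,j] = (1/(n-1)) · Σ_k (x_{k,i} - mean_i) · (x_{k,j} - mean_j), divisor n-1 = 5:
  S[X_1,X_1] = ((-0.6667)·(-0.6667) + (2.3333)·(2.3333) + (-0.6667)·(-0.6667) + (-0.6667)·(-0.6667) + (-2.6667)·(-2.6667) + (2.3333)·(2.3333)) / 5 = 19.3333/5 = 3.8667
  S[X_1,X_2] = ((-0.6667)·(3.5) + (2.3333)·(0.5) + (-0.6667)·(-1.5) + (-0.6667)·(-2.5) + (-2.6667)·(-2.5) + (2.3333)·(2.5)) / 5 = 14/5 = 2.8
  S[X_2,X_2] = ((3.5)·(3.5) + (0.5)·(0.5) + (-1.5)·(-1.5) + (-2.5)·(-2.5) + (-2.5)·(-2.5) + (2.5)·(2.5)) / 5 = 33.5/5 = 6.7
  S = [[3.8667, 2.8],
 [2.8, 6.7]].

Step 3 — invert S. det(S) = 3.8667·6.7 - (2.8)² = 18.0667.
  S^{-1} = (1/det) · [[d, -b], [-b, a]] = [[0.3708, -0.155],
 [-0.155, 0.214]].

Step 4 — quadratic form (x̄ - mu_0)^T · S^{-1} · (x̄ - mu_0):
  S^{-1} · (x̄ - mu_0) = (-0.6937, -0.2325),
  (x̄ - mu_0)^T · [...] = (-3.3333)·(-0.6937) + (-3.5)·(-0.2325) = 3.1261.

Step 5 — scale by n: T² = 6 · 3.1261 = 18.7565.

T² ≈ 18.7565


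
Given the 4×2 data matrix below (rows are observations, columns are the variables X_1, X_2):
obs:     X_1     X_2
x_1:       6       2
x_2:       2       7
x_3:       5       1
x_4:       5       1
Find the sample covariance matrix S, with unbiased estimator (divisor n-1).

Step 1 — column means:
  mean(X_1) = (6 + 2 + 5 + 5) / 4 = 18/4 = 4.5
  mean(X_2) = (2 + 7 + 1 + 1) / 4 = 11/4 = 2.75

Step 2 — sample covariance S[i,j] = (1/(n-1)) · Σ_k (x_{k,i} - mean_i) · (x_{k,j} - mean_j), with n-1 = 3.
  S[X_1,X_1] = ((1.5)·(1.5) + (-2.5)·(-2.5) + (0.5)·(0.5) + (0.5)·(0.5)) / 3 = 9/3 = 3
  S[X_1,X_2] = ((1.5)·(-0.75) + (-2.5)·(4.25) + (0.5)·(-1.75) + (0.5)·(-1.75)) / 3 = -13.5/3 = -4.5
  S[X_2,X_2] = ((-0.75)·(-0.75) + (4.25)·(4.25) + (-1.75)·(-1.75) + (-1.75)·(-1.75)) / 3 = 24.75/3 = 8.25

S is symmetric (S[j,i] = S[i,j]). Assembling:

S = [[3, -4.5],
 [-4.5, 8.25]]


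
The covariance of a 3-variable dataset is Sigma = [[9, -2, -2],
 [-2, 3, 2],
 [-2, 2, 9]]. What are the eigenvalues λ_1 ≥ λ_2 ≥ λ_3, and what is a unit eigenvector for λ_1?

Step 1 — characteristic polynomial p(λ) = det(λI - Sigma) = λ³ - tr·λ² + c_1·λ - det, where tr = trace, c_1 = sum of the principal 2×2 minors, det = det(Sigma):
  tr = 9 + 3 + 9 = 21,
  c_1 = (9·3 - (-2)²) + (9·9 - (-2)²) + (3·9 - (2)²) = 23 + 77 + 23 = 123,
  det = 9·(3·9 - (2)²) - (-2)·((-2)·9 - (2)·(-2)) + (-2)·((-2)·(2) - 3·(-2)) = 9·(23) - (-2)·(-14) + (-2)·(2) = 175.
  So p(λ) = λ³ - 21λ² + 123λ - 175.
Step 2 — look for an integer root (rational root theorem: any rational root is an integer divisor of 175). Testing λ = 7:
  p(7) = 343 - 1029 + 861 - 175 = 0  ✓
  Dividing out (λ - 7): p(λ) = (λ - 7)(λ² - 14λ + 25).
Step 3 — remaining eigenvalues from the quadratic λ² - 14λ + 25 = 0:
  Δ = 14² - 4·25 = 196 - 100 = 96,  λ = (14 ± √96)/2 = (14 ± 9.798)/2 ≈ 11.899 or 2.101.
  Sorted: λ_1 = 11.899,  λ_2 = 7,  λ_3 = 2.101  (check: sum = 21 = tr ✓).

Step 4 — unit eigenvector for λ_1 ≈ 11.899: v spans the null space of (Sigma - λ_1 I), whose rows are
  r_1 = (-2.899, -2, -2),  r_2 = (-2, -8.899, 2),  r_3 = (-2, 2, -2.899).
  v is orthogonal to every row, so take v ∝ r_1 × r_2 = ((-2)·(2) - (-2)·(-8.899), (-2)·(-2) - (-2.899)·(2), (-2.899)·(-8.899) - (-2)·(-2)) ≈ (-21.798, 9.798, 21.798).
  Rescale (multiply by -1 so the first nonzero entry is positive): u = (21.798, -9.798, -21.798).
  ||u|| = √((21.798)² + (-9.798)² + (-21.798)²) = √(1046.302) ≈ 32.3466,  v_1 = u/||u|| ≈ (0.6739, -0.3029, -0.6739) (||v_1|| = 1).

λ_1 = 11.899,  λ_2 = 7,  λ_3 = 2.101;  v_1 ≈ (0.6739, -0.3029, -0.6739)


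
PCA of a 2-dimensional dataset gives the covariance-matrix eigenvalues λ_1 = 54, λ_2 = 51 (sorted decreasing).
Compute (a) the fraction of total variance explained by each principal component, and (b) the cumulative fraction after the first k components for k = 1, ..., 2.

Step 1 — total variance = trace(Sigma) = Σ λ_i = 54 + 51 = 105.

Step 2 — fraction explained by component i = λ_i / Σ λ:
  PC1: 54/105 = 0.5143
  PC2: 51/105 = 0.4857

Step 3 — cumulative fraction after k components = (λ_1 + ... + λ_k) / Σ λ:
  k = 1: 54/105 = 0.5143
  k = 2: (54 + 51)/105 = 105/105 = 1

Summary (fraction, with percent):

explained: PC1 0.5143 (51.43%), PC2 0.4857 (48.57%);  cumulative: 0.5143, 1


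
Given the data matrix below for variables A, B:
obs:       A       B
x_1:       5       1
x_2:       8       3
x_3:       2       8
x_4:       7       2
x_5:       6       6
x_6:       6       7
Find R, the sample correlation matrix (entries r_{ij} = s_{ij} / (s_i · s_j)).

Step 1 — column means:
  mean(A) = (5 + 8 + 2 + 7 + 6 + 6) / 6 = 34/6 = 5.6667
  mean(B) = (1 + 3 + 8 + 2 + 6 + 7) / 6 = 27/6 = 4.5

Step 2 — sample variances and covariances s[i,j] = (1/(n-1)) · Σ_k (x_{k,i} - mean_i) · (x_{k,j} - mean_j), with n-1 = 5:
  s[A,A] = ((-0.6667)·(-0.6667) + (2.3333)·(2.3333) + (-3.6667)·(-3.6667) + (1.3333)·(1.3333) + (0.3333)·(0.3333) + (0.3333)·(0.3333)) / 5 = 21.3333/5 = 4.2667
  s[A,B] = ((-0.6667)·(-3.5) + (2.3333)·(-1.5) + (-3.6667)·(3.5) + (1.3333)·(-2.5) + (0.3333)·(1.5) + (0.3333)·(2.5)) / 5 = -16/5 = -3.2
  s[B,B] = ((-3.5)·(-3.5) + (-1.5)·(-1.5) + (3.5)·(3.5) + (-2.5)·(-2.5) + (1.5)·(1.5) + (2.5)·(2.5)) / 5 = 41.5/5 = 8.3
  Sample standard deviations s_i = √(s[i,i]):
  s(A) = √(4.2667) = 2.0656
  s(B) = √(8.3) = 2.881

Step 3 — r_{ij} = s_{ij} / (s_i · s_j):
  r[A,A] = 1 (diagonal).
  r[A,B] = -3.2 / (2.0656 · 2.881) = -3.2 / 5.9509 = -0.5377
  r[B,B] = 1 (diagonal).

R is symmetric with unit diagonal. Assembling:

R = [[1, -0.5377],
 [-0.5377, 1]]


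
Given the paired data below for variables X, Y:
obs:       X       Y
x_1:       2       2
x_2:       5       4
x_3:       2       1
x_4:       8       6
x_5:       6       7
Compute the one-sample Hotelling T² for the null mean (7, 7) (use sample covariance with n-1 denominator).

Step 1 — sample mean vector:
  mean(X) = (2 + 5 + 2 + 8 + 6) / 5 = 23/5 = 4.6
  mean(Y) = (2 + 4 + 1 + 6 + 7) / 5 = 20/5 = 4
  x̄ = (4.6, 4),  deviation x̄ - mu_0 = (4.6, 4) - (7, 7) = (-2.4, -3).

Step 2 — sample covariance matrix, S[i,j] = (1/(n-1)) · Σ_k (x_{k,i} - mean_i) · (x_{k,j} - mean_j), divisor n-1 = 4:
  S[X,X] = ((-2.6)·(-2.6) + (0.4)·(0.4) + (-2.6)·(-2.6) + (3.4)·(3.4) + (1.4)·(1.4)) / 4 = 27.2/4 = 6.8
  S[X,Y] = ((-2.6)·(-2) + (0.4)·(0) + (-2.6)·(-3) + (3.4)·(2) + (1.4)·(3)) / 4 = 24/4 = 6
  S[Y,Y] = ((-2)·(-2) + (0)·(0) + (-3)·(-3) + (2)·(2) + (3)·(3)) / 4 = 26/4 = 6.5
  S = [[6.8, 6],
 [6, 6.5]].

Step 3 — invert S. det(S) = 6.8·6.5 - (6)² = 8.2.
  S^{-1} = (1/det) · [[d, -b], [-b, a]] = [[0.7927, -0.7317],
 [-0.7317, 0.8293]].

Step 4 — quadratic form (x̄ - mu_0)^T · S^{-1} · (x̄ - mu_0):
  S^{-1} · (x̄ - mu_0) = (0.2927, -0.7317),
  (x̄ - mu_0)^T · [...] = (-2.4)·(0.2927) + (-3)·(-0.7317) = 1.4927.

Step 5 — scale by n: T² = 5 · 1.4927 = 7.4634.

T² ≈ 7.4634


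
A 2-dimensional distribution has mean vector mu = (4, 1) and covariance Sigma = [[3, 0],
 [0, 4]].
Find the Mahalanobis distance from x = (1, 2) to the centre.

Step 1 — centre the observation: (x - mu) = (-3, 1).

Step 2 — invert Sigma. det(Sigma) = 3·4 - (0)² = 12.
  Sigma^{-1} = (1/det) · [[d, -b], [-b, a]] = [[0.3333, 0],
 [0, 0.25]].

Step 3 — form the quadratic (x - mu)^T · Sigma^{-1} · (x - mu):
  Sigma^{-1} · (x - mu) = (-1, 0.25).
  (x - mu)^T · [Sigma^{-1} · (x - mu)] = (-3)·(-1) + (1)·(0.25) = 3.25.

Step 4 — take square root: d = √(3.25) ≈ 1.8028.

d(x, mu) = √(3.25) ≈ 1.8028


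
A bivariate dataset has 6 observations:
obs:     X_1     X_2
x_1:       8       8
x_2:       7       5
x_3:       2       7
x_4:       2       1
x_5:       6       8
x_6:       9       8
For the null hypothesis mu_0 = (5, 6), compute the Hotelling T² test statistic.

Step 1 — sample mean vector:
  mean(X_1) = (8 + 7 + 2 + 2 + 6 + 9) / 6 = 34/6 = 5.6667
  mean(X_2) = (8 + 5 + 7 + 1 + 8 + 8) / 6 = 37/6 = 6.1667
  x̄ = (5.6667, 6.1667),  deviation x̄ - mu_0 = (5.6667, 6.1667) - (5, 6) = (0.6667, 0.1667).

Step 2 — sample covariance matrix, S[i,j] = (1/(n-1)) · Σ_k (x_{k,i} - mean_i) · (x_{k,j} - mean_j), divisor n-1 = 5:
  S[X_1,X_1] = ((2.3333)·(2.3333) + (1.3333)·(1.3333) + (-3.6667)·(-3.6667) + (-3.6667)·(-3.6667) + (0.3333)·(0.3333) + (3.3333)·(3.3333)) / 5 = 45.3333/5 = 9.0667
  S[X_1,X_2] = ((2.3333)·(1.8333) + (1.3333)·(-1.1667) + (-3.6667)·(0.8333) + (-3.6667)·(-5.1667) + (0.3333)·(1.8333) + (3.3333)·(1.8333)) / 5 = 25.3333/5 = 5.0667
  S[X_2,X_2] = ((1.8333)·(1.8333) + (-1.1667)·(-1.1667) + (0.8333)·(0.8333) + (-5.1667)·(-5.1667) + (1.8333)·(1.8333) + (1.8333)·(1.8333)) / 5 = 38.8333/5 = 7.7667
  S = [[9.0667, 5.0667],
 [5.0667, 7.7667]].

Step 3 — invert S. det(S) = 9.0667·7.7667 - (5.0667)² = 44.7467.
  S^{-1} = (1/det) · [[d, -b], [-b, a]] = [[0.1736, -0.1132],
 [-0.1132, 0.2026]].

Step 4 — quadratic form (x̄ - mu_0)^T · S^{-1} · (x̄ - mu_0):
  S^{-1} · (x̄ - mu_0) = (0.0968, -0.0417),
  (x̄ - mu_0)^T · [...] = (0.6667)·(0.0968) + (0.1667)·(-0.0417) = 0.0576.

Step 5 — scale by n: T² = 6 · 0.0576 = 0.3456.

T² ≈ 0.3456


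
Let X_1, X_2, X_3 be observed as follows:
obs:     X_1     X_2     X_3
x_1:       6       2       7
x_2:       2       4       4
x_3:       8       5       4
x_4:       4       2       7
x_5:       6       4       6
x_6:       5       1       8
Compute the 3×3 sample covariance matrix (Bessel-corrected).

Step 1 — column means:
  mean(X_1) = (6 + 2 + 8 + 4 + 6 + 5) / 6 = 31/6 = 5.1667
  mean(X_2) = (2 + 4 + 5 + 2 + 4 + 1) / 6 = 18/6 = 3
  mean(X_3) = (7 + 4 + 4 + 7 + 6 + 8) / 6 = 36/6 = 6

Step 2 — sample covariance S[i,j] = (1/(n-1)) · Σ_k (x_{k,i} - mean_i) · (x_{k,j} - mean_j), with n-1 = 5.
  S[X_1,X_1] = ((0.8333)·(0.8333) + (-3.1667)·(-3.1667) + (2.8333)·(2.8333) + (-1.1667)·(-1.1667) + (0.8333)·(0.8333) + (-0.1667)·(-0.1667)) / 5 = 20.8333/5 = 4.1667
  S[X_1,X_2] = ((0.8333)·(-1) + (-3.1667)·(1) + (2.8333)·(2) + (-1.1667)·(-1) + (0.8333)·(1) + (-0.1667)·(-2)) / 5 = 4/5 = 0.8
  S[X_1,X_3] = ((0.8333)·(1) + (-3.1667)·(-2) + (2.8333)·(-2) + (-1.1667)·(1) + (0.8333)·(0) + (-0.1667)·(2)) / 5 = 0/5 = 0
  S[X_2,X_2] = ((-1)·(-1) + (1)·(1) + (2)·(2) + (-1)·(-1) + (1)·(1) + (-2)·(-2)) / 5 = 12/5 = 2.4
  S[X_2,X_3] = ((-1)·(1) + (1)·(-2) + (2)·(-2) + (-1)·(1) + (1)·(0) + (-2)·(2)) / 5 = -12/5 = -2.4
  S[X_3,X_3] = ((1)·(1) + (-2)·(-2) + (-2)·(-2) + (1)·(1) + (0)·(0) + (2)·(2)) / 5 = 14/5 = 2.8

S is symmetric (S[j,i] = S[i,j]). Assembling:

S = [[4.1667, 0.8, 0],
 [0.8, 2.4, -2.4],
 [0, -2.4, 2.8]]


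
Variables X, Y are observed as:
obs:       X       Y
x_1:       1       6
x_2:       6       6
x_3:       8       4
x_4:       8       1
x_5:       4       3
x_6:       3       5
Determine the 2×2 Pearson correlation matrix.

Step 1 — column means:
  mean(X) = (1 + 6 + 8 + 8 + 4 + 3) / 6 = 30/6 = 5
  mean(Y) = (6 + 6 + 4 + 1 + 3 + 5) / 6 = 25/6 = 4.1667

Step 2 — sample variances and covariances s[i,j] = (1/(n-1)) · Σ_k (x_{k,i} - mean_i) · (x_{k,j} - mean_j), with n-1 = 5:
  s[X,X] = ((-4)·(-4) + (1)·(1) + (3)·(3) + (3)·(3) + (-1)·(-1) + (-2)·(-2)) / 5 = 40/5 = 8
  s[X,Y] = ((-4)·(1.8333) + (1)·(1.8333) + (3)·(-0.1667) + (3)·(-3.1667) + (-1)·(-1.1667) + (-2)·(0.8333)) / 5 = -16/5 = -3.2
  s[Y,Y] = ((1.8333)·(1.8333) + (1.8333)·(1.8333) + (-0.1667)·(-0.1667) + (-3.1667)·(-3.1667) + (-1.1667)·(-1.1667) + (0.8333)·(0.8333)) / 5 = 18.8333/5 = 3.7667
  Sample standard deviations s_i = √(s[i,i]):
  s(X) = √(8) = 2.8284
  s(Y) = √(3.7667) = 1.9408

Step 3 — r_{ij} = s_{ij} / (s_i · s_j):
  r[X,X] = 1 (diagonal).
  r[X,Y] = -3.2 / (2.8284 · 1.9408) = -3.2 / 5.4894 = -0.5829
  r[Y,Y] = 1 (diagonal).

R is symmetric with unit diagonal. Assembling:

R = [[1, -0.5829],
 [-0.5829, 1]]


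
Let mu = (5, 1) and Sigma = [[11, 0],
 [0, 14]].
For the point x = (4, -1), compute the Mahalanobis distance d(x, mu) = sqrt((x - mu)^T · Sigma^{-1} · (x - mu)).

Step 1 — centre the observation: (x - mu) = (-1, -2).

Step 2 — invert Sigma. det(Sigma) = 11·14 - (0)² = 154.
  Sigma^{-1} = (1/det) · [[d, -b], [-b, a]] = [[0.0909, 0],
 [0, 0.0714]].

Step 3 — form the quadratic (x - mu)^T · Sigma^{-1} · (x - mu):
  Sigma^{-1} · (x - mu) = (-0.0909, -0.1429).
  (x - mu)^T · [Sigma^{-1} · (x - mu)] = (-1)·(-0.0909) + (-2)·(-0.1429) = 0.3766.

Step 4 — take square root: d = √(0.3766) ≈ 0.6137.

d(x, mu) = √(0.3766) ≈ 0.6137
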